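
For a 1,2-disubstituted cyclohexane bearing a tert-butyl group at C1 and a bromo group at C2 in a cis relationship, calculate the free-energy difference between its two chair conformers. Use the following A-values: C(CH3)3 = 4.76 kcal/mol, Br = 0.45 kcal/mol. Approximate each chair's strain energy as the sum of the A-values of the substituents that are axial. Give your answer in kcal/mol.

4.31 kcal/mol

C1 and C2 have opposite parity, so for the cis isomer the two substituents are one axial and one equatorial in each chair.
Chair I (tert-butyl axial, bromo equatorial): E = 4.76 kcal/mol.
Chair II (tert-butyl equatorial, bromo axial): E = 0.45 kcal/mol.
ΔE = 4.76 − 0.45 = 4.31 kcal/mol; chair II is more stable.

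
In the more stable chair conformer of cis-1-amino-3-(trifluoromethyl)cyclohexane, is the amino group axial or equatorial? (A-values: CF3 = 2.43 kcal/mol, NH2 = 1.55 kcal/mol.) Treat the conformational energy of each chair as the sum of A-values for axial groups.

C1 and C3 have the same parity, so for the cis isomer the two substituents are e,e in one chair and a,a in the other.
Chair I (trifluoromethyl axial, amino axial): E = 3.98 kcal/mol.
Chair II (trifluoromethyl equatorial, amino equatorial): E = 0.00 kcal/mol.
Chair II is the more stable (lower-energy) conformer, and in that chair the amino group is equatorial.

equatorial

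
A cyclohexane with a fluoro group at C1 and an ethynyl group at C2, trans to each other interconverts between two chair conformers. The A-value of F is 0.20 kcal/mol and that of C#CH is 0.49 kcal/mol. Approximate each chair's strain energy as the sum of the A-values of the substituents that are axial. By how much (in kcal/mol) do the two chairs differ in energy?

C1 and C2 have opposite parity, so for the trans isomer the two substituents are e,e in one chair and a,a in the other.
Chair I (fluoro axial, ethynyl axial): E = 0.69 kcal/mol.
Chair II (fluoro equatorial, ethynyl equatorial): E = 0.00 kcal/mol.
ΔE = 0.69 − 0.00 = 0.69 kcal/mol; chair II is more stable.

0.69 kcal/mol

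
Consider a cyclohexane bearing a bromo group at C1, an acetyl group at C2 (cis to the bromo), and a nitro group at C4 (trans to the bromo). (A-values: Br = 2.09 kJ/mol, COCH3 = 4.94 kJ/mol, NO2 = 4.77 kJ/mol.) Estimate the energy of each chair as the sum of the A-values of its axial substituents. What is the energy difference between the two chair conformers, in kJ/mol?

Chair I (bromo axial, acetyl equatorial, nitro axial): E = 6.86 kJ/mol.
Chair II (bromo equatorial, acetyl axial, nitro equatorial): E = 4.94 kJ/mol.
ΔE = 6.86 − 4.94 = 1.92 kJ/mol; chair II is more stable.

1.92 kJ/mol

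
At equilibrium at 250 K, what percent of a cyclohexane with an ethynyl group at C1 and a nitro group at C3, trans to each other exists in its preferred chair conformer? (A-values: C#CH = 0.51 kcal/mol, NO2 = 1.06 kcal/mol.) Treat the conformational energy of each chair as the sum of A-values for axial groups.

C1 and C3 have the same parity, so for the trans isomer the two substituents are one axial and one equatorial in each chair.
Chair I (ethynyl axial, nitro equatorial): E = 0.51 kcal/mol; chair II (ethynyl equatorial, nitro axial): E = 1.06 kcal/mol.
ΔG = 0.55 kcal/mol between the two chairs.
K = exp(ΔG/RT) with R = 1.987×10⁻³ kcal mol⁻¹ K⁻¹ and T = 250 K gives K ≈ 3.03.
Fraction in the lower-energy chair = K/(K+1) = 75.2%.

75.2%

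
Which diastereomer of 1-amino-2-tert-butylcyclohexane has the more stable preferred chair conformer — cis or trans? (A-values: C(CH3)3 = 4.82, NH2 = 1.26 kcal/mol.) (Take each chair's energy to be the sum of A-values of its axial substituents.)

At 1,2 positions (parity opposite): cis → (a,e or e,a); trans → (e,e or a,a).
Best chair for cis: E = 1.26 kcal/mol; best chair for trans: E = 0.00 kcal/mol.
The trans isomer is lower by 1.26 kcal/mol.

trans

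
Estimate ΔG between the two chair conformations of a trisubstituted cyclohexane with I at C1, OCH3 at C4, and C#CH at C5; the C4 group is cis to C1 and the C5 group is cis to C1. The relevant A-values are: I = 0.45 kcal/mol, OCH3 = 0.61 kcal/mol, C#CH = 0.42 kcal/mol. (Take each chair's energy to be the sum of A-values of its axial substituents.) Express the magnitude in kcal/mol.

Chair I (iodo axial, methoxy equatorial, ethynyl axial): E = 0.87 kcal/mol.
Chair II (iodo equatorial, methoxy axial, ethynyl equatorial): E = 0.61 kcal/mol.
ΔE = 0.87 − 0.61 = 0.26 kcal/mol; chair II is more stable.

0.26 kcal/mol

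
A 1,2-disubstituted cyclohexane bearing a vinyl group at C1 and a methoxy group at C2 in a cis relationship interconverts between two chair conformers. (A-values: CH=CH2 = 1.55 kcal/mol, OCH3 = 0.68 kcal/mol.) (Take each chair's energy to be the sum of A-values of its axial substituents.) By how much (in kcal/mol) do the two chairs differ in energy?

0.87 kcal/mol

C1 and C2 have opposite parity, so for the cis isomer the two substituents are one axial and one equatorial in each chair.
Chair I (vinyl axial, methoxy equatorial): E = 1.55 kcal/mol.
Chair II (vinyl equatorial, methoxy axial): E = 0.68 kcal/mol.
ΔE = 1.55 − 0.68 = 0.87 kcal/mol; chair II is more stable.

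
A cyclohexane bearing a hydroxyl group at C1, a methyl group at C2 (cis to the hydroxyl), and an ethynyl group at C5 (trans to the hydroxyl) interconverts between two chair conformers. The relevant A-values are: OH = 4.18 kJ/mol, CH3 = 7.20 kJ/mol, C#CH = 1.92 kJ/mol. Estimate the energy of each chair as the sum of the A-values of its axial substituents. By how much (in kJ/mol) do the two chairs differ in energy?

4.94 kJ/mol

Chair I (hydroxyl axial, methyl equatorial, ethynyl equatorial): E = 4.18 kJ/mol.
Chair II (hydroxyl equatorial, methyl axial, ethynyl axial): E = 9.12 kJ/mol.
ΔE = 9.12 − 4.18 = 4.94 kJ/mol; chair I is more stable.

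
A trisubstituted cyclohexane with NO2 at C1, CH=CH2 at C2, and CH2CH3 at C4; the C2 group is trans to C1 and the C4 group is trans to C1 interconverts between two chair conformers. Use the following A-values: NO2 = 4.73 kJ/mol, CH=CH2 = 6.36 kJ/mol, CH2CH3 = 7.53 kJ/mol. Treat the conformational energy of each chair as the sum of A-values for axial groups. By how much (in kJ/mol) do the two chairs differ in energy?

Chair I (nitro axial, vinyl axial, ethyl axial): E = 18.62 kJ/mol.
Chair II (nitro equatorial, vinyl equatorial, ethyl equatorial): E = 0.00 kJ/mol.
ΔE = 18.62 − 0.00 = 18.62 kJ/mol; chair II is more stable.

18.62 kJ/mol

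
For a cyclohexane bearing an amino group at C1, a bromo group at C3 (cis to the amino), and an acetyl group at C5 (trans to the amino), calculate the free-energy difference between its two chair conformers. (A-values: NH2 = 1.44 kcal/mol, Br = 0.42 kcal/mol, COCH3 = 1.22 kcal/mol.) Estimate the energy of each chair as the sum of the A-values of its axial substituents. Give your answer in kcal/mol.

0.64 kcal/mol

Chair I (amino axial, bromo axial, acetyl equatorial): E = 1.86 kcal/mol.
Chair II (amino equatorial, bromo equatorial, acetyl axial): E = 1.22 kcal/mol.
ΔE = 1.86 − 1.22 = 0.64 kcal/mol; chair II is more stable.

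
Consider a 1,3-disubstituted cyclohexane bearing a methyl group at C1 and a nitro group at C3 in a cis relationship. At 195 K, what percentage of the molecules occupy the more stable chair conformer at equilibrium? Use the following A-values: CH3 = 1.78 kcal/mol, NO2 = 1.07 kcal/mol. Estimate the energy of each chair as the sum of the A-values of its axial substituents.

99.9%

C1 and C3 have the same parity, so for the cis isomer the two substituents are e,e in one chair and a,a in the other.
Chair I (methyl axial, nitro axial): E = 2.85 kcal/mol; chair II (methyl equatorial, nitro equatorial): E = 0.00 kcal/mol.
ΔG = 2.85 kcal/mol between the two chairs.
K = exp(ΔG/RT) with R = 1.987×10⁻³ kcal mol⁻¹ K⁻¹ and T = 195 K gives K ≈ 1.56e+03.
Fraction in the lower-energy chair = K/(K+1) = 99.9%.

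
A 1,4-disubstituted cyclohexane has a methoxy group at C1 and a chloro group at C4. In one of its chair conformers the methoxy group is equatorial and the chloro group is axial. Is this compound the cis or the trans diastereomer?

C1 and C4 have opposite parity, so their axial bonds point in opposite directions.
With opposite-parity carbons, two substituents on the same face are one axial and one equatorial; opposite faces give both axial or both equatorial.
Here the groups are equatorial/axial → same face → cis.

cis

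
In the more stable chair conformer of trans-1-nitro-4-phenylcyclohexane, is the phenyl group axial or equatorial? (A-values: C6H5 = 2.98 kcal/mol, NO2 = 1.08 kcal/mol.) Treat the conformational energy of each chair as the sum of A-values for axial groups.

C1 and C4 have opposite parity, so for the trans isomer the two substituents are e,e in one chair and a,a in the other.
Chair I (phenyl axial, nitro axial): E = 4.06 kcal/mol.
Chair II (phenyl equatorial, nitro equatorial): E = 0.00 kcal/mol.
Chair II is the more stable (lower-energy) conformer, and in that chair the phenyl group is equatorial.

equatorial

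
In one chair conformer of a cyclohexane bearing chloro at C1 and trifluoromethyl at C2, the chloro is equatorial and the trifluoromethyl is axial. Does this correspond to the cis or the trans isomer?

C1 and C2 have opposite parity, so their axial bonds point in opposite directions.
With opposite-parity carbons, two substituents on the same face are one axial and one equatorial; opposite faces give both axial or both equatorial.
Here the groups are equatorial/axial → same face → cis.

cis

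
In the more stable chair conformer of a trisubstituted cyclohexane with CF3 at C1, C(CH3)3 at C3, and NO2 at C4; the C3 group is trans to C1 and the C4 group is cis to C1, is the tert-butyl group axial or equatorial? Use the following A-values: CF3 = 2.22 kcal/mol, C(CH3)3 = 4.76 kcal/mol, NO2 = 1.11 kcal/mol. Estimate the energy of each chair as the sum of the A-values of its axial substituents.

Chair I (trifluoromethyl axial, tert-butyl equatorial, nitro equatorial): E = 2.22 kcal/mol.
Chair II (trifluoromethyl equatorial, tert-butyl axial, nitro axial): E = 5.87 kcal/mol.
Chair I is the more stable (lower-energy) conformer, and in that chair the tert-butyl group is equatorial.

equatorial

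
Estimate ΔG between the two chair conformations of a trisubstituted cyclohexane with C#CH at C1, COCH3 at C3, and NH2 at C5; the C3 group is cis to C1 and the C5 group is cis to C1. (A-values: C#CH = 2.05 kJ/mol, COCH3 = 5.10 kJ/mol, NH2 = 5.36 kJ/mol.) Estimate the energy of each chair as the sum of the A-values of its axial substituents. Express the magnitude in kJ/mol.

12.51 kJ/mol

Chair I (ethynyl axial, acetyl axial, amino axial): E = 12.51 kJ/mol.
Chair II (ethynyl equatorial, acetyl equatorial, amino equatorial): E = 0.00 kJ/mol.
ΔE = 12.51 − 0.00 = 12.51 kJ/mol; chair II is more stable.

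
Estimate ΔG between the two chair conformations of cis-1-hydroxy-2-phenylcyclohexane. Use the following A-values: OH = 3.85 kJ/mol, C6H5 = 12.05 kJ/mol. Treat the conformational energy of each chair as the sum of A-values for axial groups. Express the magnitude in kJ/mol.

8.20 kJ/mol

C1 and C2 have opposite parity, so for the cis isomer the two substituents are one axial and one equatorial in each chair.
Chair I (hydroxyl axial, phenyl equatorial): E = 3.85 kJ/mol.
Chair II (hydroxyl equatorial, phenyl axial): E = 12.05 kJ/mol.
ΔE = 12.05 − 3.85 = 8.20 kJ/mol; chair I is more stable.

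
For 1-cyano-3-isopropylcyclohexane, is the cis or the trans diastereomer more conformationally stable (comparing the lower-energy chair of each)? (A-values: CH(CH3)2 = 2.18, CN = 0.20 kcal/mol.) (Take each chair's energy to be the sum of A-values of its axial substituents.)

At 1,3 positions (parity same): cis → (e,e or a,a); trans → (a,e or e,a).
Best chair for cis: E = 0.00 kcal/mol; best chair for trans: E = 0.20 kcal/mol.
The cis isomer is lower by 0.20 kcal/mol.

cis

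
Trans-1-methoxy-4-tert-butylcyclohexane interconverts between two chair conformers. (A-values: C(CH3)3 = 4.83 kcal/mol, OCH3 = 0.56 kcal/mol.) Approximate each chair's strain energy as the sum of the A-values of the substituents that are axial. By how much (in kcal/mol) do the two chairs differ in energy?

5.39 kcal/mol

C1 and C4 have opposite parity, so for the trans isomer the two substituents are e,e in one chair and a,a in the other.
Chair I (tert-butyl axial, methoxy axial): E = 5.39 kcal/mol.
Chair II (tert-butyl equatorial, methoxy equatorial): E = 0.00 kcal/mol.
ΔE = 5.39 − 0.00 = 5.39 kcal/mol; chair II is more stable.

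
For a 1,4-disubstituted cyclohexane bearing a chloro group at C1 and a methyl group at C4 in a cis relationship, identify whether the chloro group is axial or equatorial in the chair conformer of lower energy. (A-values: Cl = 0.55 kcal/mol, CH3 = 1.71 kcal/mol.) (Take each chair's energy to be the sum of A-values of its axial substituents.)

axial

C1 and C4 have opposite parity, so for the cis isomer the two substituents are one axial and one equatorial in each chair.
Chair I (chloro axial, methyl equatorial): E = 0.55 kcal/mol.
Chair II (chloro equatorial, methyl axial): E = 1.71 kcal/mol.
Chair I is the more stable (lower-energy) conformer, and in that chair the chloro group is axial.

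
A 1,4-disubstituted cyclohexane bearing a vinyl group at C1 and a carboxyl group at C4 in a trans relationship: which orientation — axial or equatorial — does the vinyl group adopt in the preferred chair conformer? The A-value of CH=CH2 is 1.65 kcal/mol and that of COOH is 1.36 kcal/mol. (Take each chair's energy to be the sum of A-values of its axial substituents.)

equatorial

C1 and C4 have opposite parity, so for the trans isomer the two substituents are e,e in one chair and a,a in the other.
Chair I (vinyl axial, carboxyl axial): E = 3.01 kcal/mol.
Chair II (vinyl equatorial, carboxyl equatorial): E = 0.00 kcal/mol.
Chair II is the more stable (lower-energy) conformer, and in that chair the vinyl group is equatorial.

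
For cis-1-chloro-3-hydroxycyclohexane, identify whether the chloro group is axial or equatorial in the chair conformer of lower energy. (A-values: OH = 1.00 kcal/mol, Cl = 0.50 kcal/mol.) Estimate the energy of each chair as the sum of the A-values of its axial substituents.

equatorial

C1 and C3 have the same parity, so for the cis isomer the two substituents are e,e in one chair and a,a in the other.
Chair I (hydroxyl axial, chloro axial): E = 1.50 kcal/mol.
Chair II (hydroxyl equatorial, chloro equatorial): E = 0.00 kcal/mol.
Chair II is the more stable (lower-energy) conformer, and in that chair the chloro group is equatorial.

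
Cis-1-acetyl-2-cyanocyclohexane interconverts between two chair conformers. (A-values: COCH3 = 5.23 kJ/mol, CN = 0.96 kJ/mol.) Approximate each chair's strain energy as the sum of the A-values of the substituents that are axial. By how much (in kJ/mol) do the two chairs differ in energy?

4.27 kJ/mol

C1 and C2 have opposite parity, so for the cis isomer the two substituents are one axial and one equatorial in each chair.
Chair I (acetyl axial, cyano equatorial): E = 5.23 kJ/mol.
Chair II (acetyl equatorial, cyano axial): E = 0.96 kJ/mol.
ΔE = 5.23 − 0.96 = 4.27 kJ/mol; chair II is more stable.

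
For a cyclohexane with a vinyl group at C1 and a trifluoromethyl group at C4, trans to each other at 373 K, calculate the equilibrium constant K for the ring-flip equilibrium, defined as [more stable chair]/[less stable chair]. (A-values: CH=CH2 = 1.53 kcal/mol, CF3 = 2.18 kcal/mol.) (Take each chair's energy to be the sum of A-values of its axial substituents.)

K ≈ 149

C1 and C4 have opposite parity, so for the trans isomer the two substituents are e,e in one chair and a,a in the other.
Chair I (vinyl axial, trifluoromethyl axial): E = 3.71 kcal/mol; chair II (vinyl equatorial, trifluoromethyl equatorial): E = 0.00 kcal/mol.
ΔG = 3.71 kcal/mol between the two chairs.
K = exp(ΔG/RT) with R = 1.987×10⁻³ kcal mol⁻¹ K⁻¹ and T = 373 K gives K ≈ 149.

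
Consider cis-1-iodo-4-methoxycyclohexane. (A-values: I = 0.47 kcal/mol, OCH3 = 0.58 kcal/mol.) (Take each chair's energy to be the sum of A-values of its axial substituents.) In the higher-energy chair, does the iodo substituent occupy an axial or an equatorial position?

equatorial

C1 and C4 have opposite parity, so for the cis isomer the two substituents are one axial and one equatorial in each chair.
Chair I (iodo axial, methoxy equatorial): E = 0.47 kcal/mol.
Chair II (iodo equatorial, methoxy axial): E = 0.58 kcal/mol.
Chair II is the less stable (higher-energy) conformer, and in that chair the iodo group is equatorial.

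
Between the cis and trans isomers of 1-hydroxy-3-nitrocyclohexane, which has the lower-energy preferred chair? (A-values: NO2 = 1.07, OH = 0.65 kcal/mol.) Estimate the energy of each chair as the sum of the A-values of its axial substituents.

At 1,3 positions (parity same): cis → (e,e or a,a); trans → (a,e or e,a).
Best chair for cis: E = 0.00 kcal/mol; best chair for trans: E = 0.65 kcal/mol.
The cis isomer is lower by 0.65 kcal/mol.

cis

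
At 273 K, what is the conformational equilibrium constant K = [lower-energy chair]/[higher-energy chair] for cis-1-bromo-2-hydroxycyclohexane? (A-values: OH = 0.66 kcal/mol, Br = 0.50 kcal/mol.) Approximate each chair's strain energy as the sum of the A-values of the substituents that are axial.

K ≈ 1.34

C1 and C2 have opposite parity, so for the cis isomer the two substituents are one axial and one equatorial in each chair.
Chair I (hydroxyl axial, bromo equatorial): E = 0.66 kcal/mol; chair II (hydroxyl equatorial, bromo axial): E = 0.50 kcal/mol.
ΔG = 0.16 kcal/mol between the two chairs.
K = exp(ΔG/RT) with R = 1.987×10⁻³ kcal mol⁻¹ K⁻¹ and T = 273 K gives K ≈ 1.34.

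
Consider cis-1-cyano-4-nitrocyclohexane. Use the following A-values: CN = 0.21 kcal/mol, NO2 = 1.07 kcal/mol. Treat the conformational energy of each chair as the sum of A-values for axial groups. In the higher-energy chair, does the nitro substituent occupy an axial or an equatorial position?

C1 and C4 have opposite parity, so for the cis isomer the two substituents are one axial and one equatorial in each chair.
Chair I (cyano axial, nitro equatorial): E = 0.21 kcal/mol.
Chair II (cyano equatorial, nitro axial): E = 1.07 kcal/mol.
Chair II is the less stable (higher-energy) conformer, and in that chair the nitro group is axial.

axial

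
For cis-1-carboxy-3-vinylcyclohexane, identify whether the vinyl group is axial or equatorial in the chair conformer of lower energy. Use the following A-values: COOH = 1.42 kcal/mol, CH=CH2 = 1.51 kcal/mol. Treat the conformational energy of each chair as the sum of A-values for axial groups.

equatorial

C1 and C3 have the same parity, so for the cis isomer the two substituents are e,e in one chair and a,a in the other.
Chair I (carboxyl axial, vinyl axial): E = 2.93 kcal/mol.
Chair II (carboxyl equatorial, vinyl equatorial): E = 0.00 kcal/mol.
Chair II is the more stable (lower-energy) conformer, and in that chair the vinyl group is equatorial.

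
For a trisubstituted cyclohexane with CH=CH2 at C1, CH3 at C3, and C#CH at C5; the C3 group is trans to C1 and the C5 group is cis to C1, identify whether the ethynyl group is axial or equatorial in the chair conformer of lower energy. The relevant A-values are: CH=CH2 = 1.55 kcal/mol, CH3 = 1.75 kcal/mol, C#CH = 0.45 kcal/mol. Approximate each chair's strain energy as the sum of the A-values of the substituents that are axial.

equatorial

Chair I (vinyl axial, methyl equatorial, ethynyl axial): E = 2.00 kcal/mol.
Chair II (vinyl equatorial, methyl axial, ethynyl equatorial): E = 1.75 kcal/mol.
Chair II is the more stable (lower-energy) conformer, and in that chair the ethynyl group is equatorial.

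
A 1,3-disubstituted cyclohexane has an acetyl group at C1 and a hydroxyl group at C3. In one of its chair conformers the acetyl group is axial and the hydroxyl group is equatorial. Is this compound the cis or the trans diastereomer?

C1 and C3 have the same parity, so their axial bonds point in the same direction.
With same-parity carbons, two substituents on the same face are both axial or both equatorial; opposite faces give one of each.
Here the groups are axial/equatorial → opposite face → trans.

trans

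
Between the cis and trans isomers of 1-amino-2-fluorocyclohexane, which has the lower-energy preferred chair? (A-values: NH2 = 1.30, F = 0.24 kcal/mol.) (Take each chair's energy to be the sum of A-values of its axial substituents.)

trans

At 1,2 positions (parity opposite): cis → (a,e or e,a); trans → (e,e or a,a).
Best chair for cis: E = 0.24 kcal/mol; best chair for trans: E = 0.00 kcal/mol.
The trans isomer is lower by 0.24 kcal/mol.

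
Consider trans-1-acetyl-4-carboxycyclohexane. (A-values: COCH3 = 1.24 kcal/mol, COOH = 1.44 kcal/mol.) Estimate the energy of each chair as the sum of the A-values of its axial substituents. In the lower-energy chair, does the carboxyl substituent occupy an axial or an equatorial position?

equatorial

C1 and C4 have opposite parity, so for the trans isomer the two substituents are e,e in one chair and a,a in the other.
Chair I (acetyl axial, carboxyl axial): E = 2.68 kcal/mol.
Chair II (acetyl equatorial, carboxyl equatorial): E = 0.00 kcal/mol.
Chair II is the more stable (lower-energy) conformer, and in that chair the carboxyl group is equatorial.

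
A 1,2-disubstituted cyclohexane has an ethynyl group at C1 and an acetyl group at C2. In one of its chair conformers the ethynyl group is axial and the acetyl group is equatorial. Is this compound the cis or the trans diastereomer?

cis

C1 and C2 have opposite parity, so their axial bonds point in opposite directions.
With opposite-parity carbons, two substituents on the same face are one axial and one equatorial; opposite faces give both axial or both equatorial.
Here the groups are axial/equatorial → same face → cis.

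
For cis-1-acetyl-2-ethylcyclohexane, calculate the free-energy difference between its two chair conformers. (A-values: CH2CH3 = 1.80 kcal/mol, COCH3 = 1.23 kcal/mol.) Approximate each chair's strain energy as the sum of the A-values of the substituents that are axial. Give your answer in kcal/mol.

0.57 kcal/mol

C1 and C2 have opposite parity, so for the cis isomer the two substituents are one axial and one equatorial in each chair.
Chair I (ethyl axial, acetyl equatorial): E = 1.80 kcal/mol.
Chair II (ethyl equatorial, acetyl axial): E = 1.23 kcal/mol.
ΔE = 1.80 − 1.23 = 0.57 kcal/mol; chair II is more stable.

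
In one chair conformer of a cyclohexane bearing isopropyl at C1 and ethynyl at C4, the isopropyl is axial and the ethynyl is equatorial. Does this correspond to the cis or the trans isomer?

C1 and C4 have opposite parity, so their axial bonds point in opposite directions.
With opposite-parity carbons, two substituents on the same face are one axial and one equatorial; opposite faces give both axial or both equatorial.
Here the groups are axial/equatorial → same face → cis.

cis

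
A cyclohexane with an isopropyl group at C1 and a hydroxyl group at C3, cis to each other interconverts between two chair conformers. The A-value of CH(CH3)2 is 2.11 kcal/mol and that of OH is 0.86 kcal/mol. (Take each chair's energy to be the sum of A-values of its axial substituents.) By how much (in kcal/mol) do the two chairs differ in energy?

C1 and C3 have the same parity, so for the cis isomer the two substituents are e,e in one chair and a,a in the other.
Chair I (isopropyl axial, hydroxyl axial): E = 2.97 kcal/mol.
Chair II (isopropyl equatorial, hydroxyl equatorial): E = 0.00 kcal/mol.
ΔE = 2.97 − 0.00 = 2.97 kcal/mol; chair II is more stable.

2.97 kcal/mol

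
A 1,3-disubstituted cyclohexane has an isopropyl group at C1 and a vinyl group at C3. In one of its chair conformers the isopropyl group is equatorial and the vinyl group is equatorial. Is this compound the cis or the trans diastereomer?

cis

C1 and C3 have the same parity, so their axial bonds point in the same direction.
With same-parity carbons, two substituents on the same face are both axial or both equatorial; opposite faces give one of each.
Here the groups are equatorial/equatorial → same face → cis.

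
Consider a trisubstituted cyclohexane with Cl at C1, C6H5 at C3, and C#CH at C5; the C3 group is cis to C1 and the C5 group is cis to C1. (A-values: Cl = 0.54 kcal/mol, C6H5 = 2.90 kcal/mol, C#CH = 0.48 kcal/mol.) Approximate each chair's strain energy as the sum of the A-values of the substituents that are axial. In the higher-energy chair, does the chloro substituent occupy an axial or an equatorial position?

axial

Chair I (chloro axial, phenyl axial, ethynyl axial): E = 3.92 kcal/mol.
Chair II (chloro equatorial, phenyl equatorial, ethynyl equatorial): E = 0.00 kcal/mol.
Chair I is the less stable (higher-energy) conformer, and in that chair the chloro group is axial.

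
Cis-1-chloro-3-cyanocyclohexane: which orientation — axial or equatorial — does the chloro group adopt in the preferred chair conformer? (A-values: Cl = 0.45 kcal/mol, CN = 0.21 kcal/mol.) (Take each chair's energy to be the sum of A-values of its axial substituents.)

C1 and C3 have the same parity, so for the cis isomer the two substituents are e,e in one chair and a,a in the other.
Chair I (chloro axial, cyano axial): E = 0.66 kcal/mol.
Chair II (chloro equatorial, cyano equatorial): E = 0.00 kcal/mol.
Chair II is the more stable (lower-energy) conformer, and in that chair the chloro group is equatorial.

equatorial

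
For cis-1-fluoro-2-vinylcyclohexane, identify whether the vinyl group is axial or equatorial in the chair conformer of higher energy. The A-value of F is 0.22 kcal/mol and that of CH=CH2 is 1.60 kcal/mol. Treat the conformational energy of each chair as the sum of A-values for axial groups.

C1 and C2 have opposite parity, so for the cis isomer the two substituents are one axial and one equatorial in each chair.
Chair I (fluoro axial, vinyl equatorial): E = 0.22 kcal/mol.
Chair II (fluoro equatorial, vinyl axial): E = 1.60 kcal/mol.
Chair II is the less stable (higher-energy) conformer, and in that chair the vinyl group is axial.

axial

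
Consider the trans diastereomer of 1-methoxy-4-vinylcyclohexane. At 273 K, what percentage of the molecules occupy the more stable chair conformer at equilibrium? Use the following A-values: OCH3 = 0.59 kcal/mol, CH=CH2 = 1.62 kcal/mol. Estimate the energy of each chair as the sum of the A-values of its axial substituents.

98.3%

C1 and C4 have opposite parity, so for the trans isomer the two substituents are e,e in one chair and a,a in the other.
Chair I (methoxy axial, vinyl axial): E = 2.21 kcal/mol; chair II (methoxy equatorial, vinyl equatorial): E = 0.00 kcal/mol.
ΔG = 2.21 kcal/mol between the two chairs.
K = exp(ΔG/RT) with R = 1.987×10⁻³ kcal mol⁻¹ K⁻¹ and T = 273 K gives K ≈ 58.8.
Fraction in the lower-energy chair = K/(K+1) = 98.3%.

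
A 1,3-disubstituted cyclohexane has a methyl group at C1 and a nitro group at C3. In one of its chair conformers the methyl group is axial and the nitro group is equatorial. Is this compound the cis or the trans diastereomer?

C1 and C3 have the same parity, so their axial bonds point in the same direction.
With same-parity carbons, two substituents on the same face are both axial or both equatorial; opposite faces give one of each.
Here the groups are axial/equatorial → opposite face → trans.

trans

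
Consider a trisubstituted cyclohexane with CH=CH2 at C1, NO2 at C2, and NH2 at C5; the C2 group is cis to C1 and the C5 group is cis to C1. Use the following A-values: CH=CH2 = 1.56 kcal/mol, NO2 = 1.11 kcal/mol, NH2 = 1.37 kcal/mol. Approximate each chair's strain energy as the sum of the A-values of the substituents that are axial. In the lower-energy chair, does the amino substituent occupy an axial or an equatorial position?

Chair I (vinyl axial, nitro equatorial, amino axial): E = 2.93 kcal/mol.
Chair II (vinyl equatorial, nitro axial, amino equatorial): E = 1.11 kcal/mol.
Chair II is the more stable (lower-energy) conformer, and in that chair the amino group is equatorial.

equatorial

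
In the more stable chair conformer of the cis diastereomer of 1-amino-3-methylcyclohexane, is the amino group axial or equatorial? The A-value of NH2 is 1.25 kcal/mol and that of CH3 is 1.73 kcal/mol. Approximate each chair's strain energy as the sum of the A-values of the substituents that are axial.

equatorial

C1 and C3 have the same parity, so for the cis isomer the two substituents are e,e in one chair and a,a in the other.
Chair I (amino axial, methyl axial): E = 2.98 kcal/mol.
Chair II (amino equatorial, methyl equatorial): E = 0.00 kcal/mol.
Chair II is the more stable (lower-energy) conformer, and in that chair the amino group is equatorial.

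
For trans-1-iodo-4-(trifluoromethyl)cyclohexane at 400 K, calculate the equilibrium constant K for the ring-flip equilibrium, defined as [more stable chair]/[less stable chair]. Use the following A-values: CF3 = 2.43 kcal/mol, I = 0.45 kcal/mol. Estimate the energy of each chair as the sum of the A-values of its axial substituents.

K ≈ 37.5

C1 and C4 have opposite parity, so for the trans isomer the two substituents are e,e in one chair and a,a in the other.
Chair I (trifluoromethyl axial, iodo axial): E = 2.88 kcal/mol; chair II (trifluoromethyl equatorial, iodo equatorial): E = 0.00 kcal/mol.
ΔG = 2.88 kcal/mol between the two chairs.
K = exp(ΔG/RT) with R = 1.987×10⁻³ kcal mol⁻¹ K⁻¹ and T = 400 K gives K ≈ 37.5.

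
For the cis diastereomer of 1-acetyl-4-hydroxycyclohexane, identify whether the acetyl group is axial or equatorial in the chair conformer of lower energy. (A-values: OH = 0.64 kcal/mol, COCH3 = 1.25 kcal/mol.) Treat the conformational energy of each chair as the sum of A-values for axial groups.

equatorial

C1 and C4 have opposite parity, so for the cis isomer the two substituents are one axial and one equatorial in each chair.
Chair I (hydroxyl axial, acetyl equatorial): E = 0.64 kcal/mol.
Chair II (hydroxyl equatorial, acetyl axial): E = 1.25 kcal/mol.
Chair I is the more stable (lower-energy) conformer, and in that chair the acetyl group is equatorial.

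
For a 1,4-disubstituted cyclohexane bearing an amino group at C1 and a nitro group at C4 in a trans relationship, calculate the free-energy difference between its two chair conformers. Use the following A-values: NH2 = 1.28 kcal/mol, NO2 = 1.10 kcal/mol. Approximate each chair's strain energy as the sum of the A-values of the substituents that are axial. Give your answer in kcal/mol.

C1 and C4 have opposite parity, so for the trans isomer the two substituents are e,e in one chair and a,a in the other.
Chair I (amino axial, nitro axial): E = 2.38 kcal/mol.
Chair II (amino equatorial, nitro equatorial): E = 0.00 kcal/mol.
ΔE = 2.38 − 0.00 = 2.38 kcal/mol; chair II is more stable.

2.38 kcal/mol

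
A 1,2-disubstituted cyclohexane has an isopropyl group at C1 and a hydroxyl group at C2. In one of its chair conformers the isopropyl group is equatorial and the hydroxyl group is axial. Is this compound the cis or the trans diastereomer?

C1 and C2 have opposite parity, so their axial bonds point in opposite directions.
With opposite-parity carbons, two substituents on the same face are one axial and one equatorial; opposite faces give both axial or both equatorial.
Here the groups are equatorial/axial → same face → cis.

cis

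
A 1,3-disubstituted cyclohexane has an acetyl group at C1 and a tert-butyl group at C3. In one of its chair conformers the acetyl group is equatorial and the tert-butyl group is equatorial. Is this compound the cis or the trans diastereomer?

C1 and C3 have the same parity, so their axial bonds point in the same direction.
With same-parity carbons, two substituents on the same face are both axial or both equatorial; opposite faces give one of each.
Here the groups are equatorial/equatorial → same face → cis.

cis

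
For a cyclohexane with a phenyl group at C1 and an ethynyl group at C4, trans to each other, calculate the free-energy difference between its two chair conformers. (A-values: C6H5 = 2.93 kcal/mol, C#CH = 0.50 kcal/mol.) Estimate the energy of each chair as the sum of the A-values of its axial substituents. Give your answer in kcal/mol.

C1 and C4 have opposite parity, so for the trans isomer the two substituents are e,e in one chair and a,a in the other.
Chair I (phenyl axial, ethynyl axial): E = 3.43 kcal/mol.
Chair II (phenyl equatorial, ethynyl equatorial): E = 0.00 kcal/mol.
ΔE = 3.43 − 0.00 = 3.43 kcal/mol; chair II is more stable.

3.43 kcal/mol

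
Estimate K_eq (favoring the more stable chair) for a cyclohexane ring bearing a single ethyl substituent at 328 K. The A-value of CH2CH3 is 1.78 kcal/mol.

One chair has the ethyl group axial (E = 1.78 kcal/mol) and the other has it equatorial (E = 0).
ΔG = 1.78 kcal/mol between the two chairs.
K = exp(ΔG/RT) with R = 1.987×10⁻³ kcal mol⁻¹ K⁻¹ and T = 328 K gives K ≈ 15.4.

K ≈ 15.4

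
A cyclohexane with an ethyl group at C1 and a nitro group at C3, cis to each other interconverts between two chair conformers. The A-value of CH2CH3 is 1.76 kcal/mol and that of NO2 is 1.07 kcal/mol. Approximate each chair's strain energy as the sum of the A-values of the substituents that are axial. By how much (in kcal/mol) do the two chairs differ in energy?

C1 and C3 have the same parity, so for the cis isomer the two substituents are e,e in one chair and a,a in the other.
Chair I (ethyl axial, nitro axial): E = 2.83 kcal/mol.
Chair II (ethyl equatorial, nitro equatorial): E = 0.00 kcal/mol.
ΔE = 2.83 − 0.00 = 2.83 kcal/mol; chair II is more stable.

2.83 kcal/mol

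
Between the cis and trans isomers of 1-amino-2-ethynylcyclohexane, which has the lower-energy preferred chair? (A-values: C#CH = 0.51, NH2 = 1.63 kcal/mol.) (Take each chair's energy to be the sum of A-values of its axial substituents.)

trans

At 1,2 positions (parity opposite): cis → (a,e or e,a); trans → (e,e or a,a).
Best chair for cis: E = 0.51 kcal/mol; best chair for trans: E = 0.00 kcal/mol.
The trans isomer is lower by 0.51 kcal/mol.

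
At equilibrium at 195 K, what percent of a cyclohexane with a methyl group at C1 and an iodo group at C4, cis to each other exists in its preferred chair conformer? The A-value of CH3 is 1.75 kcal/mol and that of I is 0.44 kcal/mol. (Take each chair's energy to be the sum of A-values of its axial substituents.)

C1 and C4 have opposite parity, so for the cis isomer the two substituents are one axial and one equatorial in each chair.
Chair I (methyl axial, iodo equatorial): E = 1.75 kcal/mol; chair II (methyl equatorial, iodo axial): E = 0.44 kcal/mol.
ΔG = 1.31 kcal/mol between the two chairs.
K = exp(ΔG/RT) with R = 1.987×10⁻³ kcal mol⁻¹ K⁻¹ and T = 195 K gives K ≈ 29.4.
Fraction in the lower-energy chair = K/(K+1) = 96.7%.

96.7%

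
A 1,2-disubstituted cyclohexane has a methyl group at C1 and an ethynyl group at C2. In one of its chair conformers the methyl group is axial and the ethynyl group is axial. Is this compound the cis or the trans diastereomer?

C1 and C2 have opposite parity, so their axial bonds point in opposite directions.
With opposite-parity carbons, two substituents on the same face are one axial and one equatorial; opposite faces give both axial or both equatorial.
Here the groups are axial/axial → opposite face → trans.

trans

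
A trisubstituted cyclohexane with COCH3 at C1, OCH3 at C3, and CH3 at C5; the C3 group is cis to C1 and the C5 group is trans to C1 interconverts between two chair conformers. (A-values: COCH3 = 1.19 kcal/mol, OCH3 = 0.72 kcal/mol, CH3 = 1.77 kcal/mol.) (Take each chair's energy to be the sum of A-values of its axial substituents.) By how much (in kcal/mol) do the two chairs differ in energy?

0.14 kcal/mol

Chair I (acetyl axial, methoxy axial, methyl equatorial): E = 1.91 kcal/mol.
Chair II (acetyl equatorial, methoxy equatorial, methyl axial): E = 1.77 kcal/mol.
ΔE = 1.91 − 1.77 = 0.14 kcal/mol; chair II is more stable.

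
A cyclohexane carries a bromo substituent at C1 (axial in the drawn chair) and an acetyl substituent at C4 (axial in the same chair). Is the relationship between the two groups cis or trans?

C1 and C4 have opposite parity, so their axial bonds point in opposite directions.
With opposite-parity carbons, two substituents on the same face are one axial and one equatorial; opposite faces give both axial or both equatorial.
Here the groups are axial/axial → opposite face → trans.

trans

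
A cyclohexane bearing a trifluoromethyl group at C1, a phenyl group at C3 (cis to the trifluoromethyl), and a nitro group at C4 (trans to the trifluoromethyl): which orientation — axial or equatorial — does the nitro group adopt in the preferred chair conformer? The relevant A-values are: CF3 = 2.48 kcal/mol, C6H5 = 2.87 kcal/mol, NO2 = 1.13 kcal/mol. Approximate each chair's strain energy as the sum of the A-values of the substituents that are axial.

equatorial

Chair I (trifluoromethyl axial, phenyl axial, nitro axial): E = 6.48 kcal/mol.
Chair II (trifluoromethyl equatorial, phenyl equatorial, nitro equatorial): E = 0.00 kcal/mol.
Chair II is the more stable (lower-energy) conformer, and in that chair the nitro group is equatorial.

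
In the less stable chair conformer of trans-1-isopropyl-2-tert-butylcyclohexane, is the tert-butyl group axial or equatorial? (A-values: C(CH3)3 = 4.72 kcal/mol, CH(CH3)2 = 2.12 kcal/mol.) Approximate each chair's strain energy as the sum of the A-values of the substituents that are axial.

C1 and C2 have opposite parity, so for the trans isomer the two substituents are e,e in one chair and a,a in the other.
Chair I (tert-butyl axial, isopropyl axial): E = 6.84 kcal/mol.
Chair II (tert-butyl equatorial, isopropyl equatorial): E = 0.00 kcal/mol.
Chair I is the less stable (higher-energy) conformer, and in that chair the tert-butyl group is axial.

axial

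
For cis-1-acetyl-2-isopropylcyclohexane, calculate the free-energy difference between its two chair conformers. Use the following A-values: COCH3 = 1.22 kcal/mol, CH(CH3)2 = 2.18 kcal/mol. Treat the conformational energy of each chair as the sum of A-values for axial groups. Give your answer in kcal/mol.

C1 and C2 have opposite parity, so for the cis isomer the two substituents are one axial and one equatorial in each chair.
Chair I (acetyl axial, isopropyl equatorial): E = 1.22 kcal/mol.
Chair II (acetyl equatorial, isopropyl axial): E = 2.18 kcal/mol.
ΔE = 2.18 − 1.22 = 0.96 kcal/mol; chair I is more stable.

0.96 kcal/mol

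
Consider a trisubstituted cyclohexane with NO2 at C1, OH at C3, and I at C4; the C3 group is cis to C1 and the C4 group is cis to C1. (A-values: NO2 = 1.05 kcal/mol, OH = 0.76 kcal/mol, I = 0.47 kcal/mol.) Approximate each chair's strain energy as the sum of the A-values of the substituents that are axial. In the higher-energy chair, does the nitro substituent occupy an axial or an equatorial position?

axial

Chair I (nitro axial, hydroxyl axial, iodo equatorial): E = 1.81 kcal/mol.
Chair II (nitro equatorial, hydroxyl equatorial, iodo axial): E = 0.47 kcal/mol.
Chair I is the less stable (higher-energy) conformer, and in that chair the nitro group is axial.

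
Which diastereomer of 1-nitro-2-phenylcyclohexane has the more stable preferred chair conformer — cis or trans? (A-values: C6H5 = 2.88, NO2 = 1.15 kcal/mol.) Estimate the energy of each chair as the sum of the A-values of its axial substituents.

trans

At 1,2 positions (parity opposite): cis → (a,e or e,a); trans → (e,e or a,a).
Best chair for cis: E = 1.15 kcal/mol; best chair for trans: E = 0.00 kcal/mol.
The trans isomer is lower by 1.15 kcal/mol.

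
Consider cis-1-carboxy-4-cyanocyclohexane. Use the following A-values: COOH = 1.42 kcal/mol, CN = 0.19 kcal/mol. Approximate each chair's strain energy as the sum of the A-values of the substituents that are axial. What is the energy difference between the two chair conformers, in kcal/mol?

C1 and C4 have opposite parity, so for the cis isomer the two substituents are one axial and one equatorial in each chair.
Chair I (carboxyl axial, cyano equatorial): E = 1.42 kcal/mol.
Chair II (carboxyl equatorial, cyano axial): E = 0.19 kcal/mol.
ΔE = 1.42 − 0.19 = 1.23 kcal/mol; chair II is more stable.

1.23 kcal/mol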